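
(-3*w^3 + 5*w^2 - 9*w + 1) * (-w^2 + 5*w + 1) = 3*w^5 - 20*w^4 + 31*w^3 - 41*w^2 - 4*w + 1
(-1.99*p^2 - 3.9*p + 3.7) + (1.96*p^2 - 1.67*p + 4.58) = -0.03*p^2 - 5.57*p + 8.28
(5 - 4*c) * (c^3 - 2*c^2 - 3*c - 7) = -4*c^4 + 13*c^3 + 2*c^2 + 13*c - 35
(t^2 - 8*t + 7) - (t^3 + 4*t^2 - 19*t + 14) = -t^3 - 3*t^2 + 11*t - 7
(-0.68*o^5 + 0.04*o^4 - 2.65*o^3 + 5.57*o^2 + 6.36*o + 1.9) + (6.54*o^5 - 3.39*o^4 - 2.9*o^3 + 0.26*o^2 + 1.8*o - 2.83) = 5.86*o^5 - 3.35*o^4 - 5.55*o^3 + 5.83*o^2 + 8.16*o - 0.93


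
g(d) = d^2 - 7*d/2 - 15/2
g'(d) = 2*d - 7/2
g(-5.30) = 39.14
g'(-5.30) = -14.10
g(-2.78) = 9.96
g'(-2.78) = -9.06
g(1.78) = -10.56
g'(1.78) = 0.06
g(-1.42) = -0.51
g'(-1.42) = -6.34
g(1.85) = -10.55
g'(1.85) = 0.20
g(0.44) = -8.85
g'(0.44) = -2.62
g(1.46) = -10.48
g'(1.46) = -0.58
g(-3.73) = 19.47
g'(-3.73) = -10.96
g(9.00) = 42.00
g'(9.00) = 14.50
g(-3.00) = 12.00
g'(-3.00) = -9.50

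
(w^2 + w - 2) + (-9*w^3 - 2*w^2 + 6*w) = -9*w^3 - w^2 + 7*w - 2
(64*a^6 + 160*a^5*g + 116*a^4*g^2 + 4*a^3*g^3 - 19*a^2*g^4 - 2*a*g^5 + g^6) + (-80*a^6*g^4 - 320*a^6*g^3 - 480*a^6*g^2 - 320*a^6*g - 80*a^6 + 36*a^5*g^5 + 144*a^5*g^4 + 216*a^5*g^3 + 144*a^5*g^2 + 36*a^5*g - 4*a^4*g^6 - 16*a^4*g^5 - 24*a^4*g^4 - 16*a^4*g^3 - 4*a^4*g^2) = -80*a^6*g^4 - 320*a^6*g^3 - 480*a^6*g^2 - 320*a^6*g - 16*a^6 + 36*a^5*g^5 + 144*a^5*g^4 + 216*a^5*g^3 + 144*a^5*g^2 + 196*a^5*g - 4*a^4*g^6 - 16*a^4*g^5 - 24*a^4*g^4 - 16*a^4*g^3 + 112*a^4*g^2 + 4*a^3*g^3 - 19*a^2*g^4 - 2*a*g^5 + g^6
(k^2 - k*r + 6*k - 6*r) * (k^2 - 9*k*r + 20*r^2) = k^4 - 10*k^3*r + 6*k^3 + 29*k^2*r^2 - 60*k^2*r - 20*k*r^3 + 174*k*r^2 - 120*r^3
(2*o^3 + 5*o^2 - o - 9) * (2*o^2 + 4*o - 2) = 4*o^5 + 18*o^4 + 14*o^3 - 32*o^2 - 34*o + 18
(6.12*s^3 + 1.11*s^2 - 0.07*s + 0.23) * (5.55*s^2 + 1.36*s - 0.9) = 33.966*s^5 + 14.4837*s^4 - 4.3869*s^3 + 0.1823*s^2 + 0.3758*s - 0.207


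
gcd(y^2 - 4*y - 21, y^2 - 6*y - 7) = y - 7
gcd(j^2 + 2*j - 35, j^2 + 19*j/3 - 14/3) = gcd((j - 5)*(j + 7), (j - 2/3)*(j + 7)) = j + 7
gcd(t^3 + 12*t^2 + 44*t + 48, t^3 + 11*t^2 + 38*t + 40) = t^2 + 6*t + 8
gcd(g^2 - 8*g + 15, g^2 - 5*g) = g - 5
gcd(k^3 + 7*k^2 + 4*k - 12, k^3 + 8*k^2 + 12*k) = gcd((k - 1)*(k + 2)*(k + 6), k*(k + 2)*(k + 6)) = k^2 + 8*k + 12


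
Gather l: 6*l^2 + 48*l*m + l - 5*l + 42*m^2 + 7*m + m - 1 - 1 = 6*l^2 + l*(48*m - 4) + 42*m^2 + 8*m - 2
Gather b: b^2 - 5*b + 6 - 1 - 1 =b^2 - 5*b + 4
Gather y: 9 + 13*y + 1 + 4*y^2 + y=4*y^2 + 14*y + 10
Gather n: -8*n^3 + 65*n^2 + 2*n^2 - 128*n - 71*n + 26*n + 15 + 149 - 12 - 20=-8*n^3 + 67*n^2 - 173*n + 132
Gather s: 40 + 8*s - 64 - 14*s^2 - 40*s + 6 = -14*s^2 - 32*s - 18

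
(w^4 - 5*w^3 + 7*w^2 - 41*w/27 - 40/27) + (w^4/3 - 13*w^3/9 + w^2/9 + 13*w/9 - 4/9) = 4*w^4/3 - 58*w^3/9 + 64*w^2/9 - 2*w/27 - 52/27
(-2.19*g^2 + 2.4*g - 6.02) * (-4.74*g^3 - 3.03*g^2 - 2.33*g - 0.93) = 10.3806*g^5 - 4.7403*g^4 + 26.3655*g^3 + 14.6853*g^2 + 11.7946*g + 5.5986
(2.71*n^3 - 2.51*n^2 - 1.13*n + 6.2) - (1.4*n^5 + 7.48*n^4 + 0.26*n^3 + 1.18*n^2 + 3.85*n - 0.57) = -1.4*n^5 - 7.48*n^4 + 2.45*n^3 - 3.69*n^2 - 4.98*n + 6.77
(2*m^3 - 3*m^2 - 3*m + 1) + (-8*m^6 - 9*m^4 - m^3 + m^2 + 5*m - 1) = -8*m^6 - 9*m^4 + m^3 - 2*m^2 + 2*m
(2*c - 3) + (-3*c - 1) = -c - 4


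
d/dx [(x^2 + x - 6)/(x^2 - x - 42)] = 2*(-x^2 - 36*x - 24)/(x^4 - 2*x^3 - 83*x^2 + 84*x + 1764)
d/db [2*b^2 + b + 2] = 4*b + 1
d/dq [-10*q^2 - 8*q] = -20*q - 8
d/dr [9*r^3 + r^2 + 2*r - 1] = 27*r^2 + 2*r + 2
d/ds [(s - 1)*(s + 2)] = 2*s + 1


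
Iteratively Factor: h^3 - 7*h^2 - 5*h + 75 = (h - 5)*(h^2 - 2*h - 15) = (h - 5)^2*(h + 3)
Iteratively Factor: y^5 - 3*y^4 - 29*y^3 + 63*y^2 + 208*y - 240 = (y - 4)*(y^4 + y^3 - 25*y^2 - 37*y + 60) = (y - 5)*(y - 4)*(y^3 + 6*y^2 + 5*y - 12) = (y - 5)*(y - 4)*(y + 4)*(y^2 + 2*y - 3) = (y - 5)*(y - 4)*(y - 1)*(y + 4)*(y + 3)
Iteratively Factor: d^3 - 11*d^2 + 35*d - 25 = (d - 5)*(d^2 - 6*d + 5) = (d - 5)*(d - 1)*(d - 5)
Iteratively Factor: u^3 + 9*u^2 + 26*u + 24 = (u + 4)*(u^2 + 5*u + 6) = (u + 2)*(u + 4)*(u + 3)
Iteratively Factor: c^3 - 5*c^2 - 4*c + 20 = (c + 2)*(c^2 - 7*c + 10) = (c - 5)*(c + 2)*(c - 2)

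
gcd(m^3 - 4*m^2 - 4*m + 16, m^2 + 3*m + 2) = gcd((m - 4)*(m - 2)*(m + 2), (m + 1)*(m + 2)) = m + 2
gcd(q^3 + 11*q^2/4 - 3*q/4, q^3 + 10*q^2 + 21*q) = q^2 + 3*q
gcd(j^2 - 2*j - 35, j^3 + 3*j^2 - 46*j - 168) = j - 7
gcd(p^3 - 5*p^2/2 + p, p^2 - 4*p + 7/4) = p - 1/2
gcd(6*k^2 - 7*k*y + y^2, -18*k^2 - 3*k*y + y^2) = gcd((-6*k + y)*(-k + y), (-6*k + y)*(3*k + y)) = -6*k + y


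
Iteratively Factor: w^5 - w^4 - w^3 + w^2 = (w - 1)*(w^4 - w^2) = w*(w - 1)*(w^3 - w) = w*(w - 1)*(w + 1)*(w^2 - w) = w^2*(w - 1)*(w + 1)*(w - 1)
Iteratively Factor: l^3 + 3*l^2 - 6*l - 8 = (l - 2)*(l^2 + 5*l + 4) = (l - 2)*(l + 1)*(l + 4)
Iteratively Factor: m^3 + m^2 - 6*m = (m - 2)*(m^2 + 3*m) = (m - 2)*(m + 3)*(m)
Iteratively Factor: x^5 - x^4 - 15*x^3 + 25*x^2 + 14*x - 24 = (x - 1)*(x^4 - 15*x^2 + 10*x + 24) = (x - 2)*(x - 1)*(x^3 + 2*x^2 - 11*x - 12) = (x - 2)*(x - 1)*(x + 1)*(x^2 + x - 12) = (x - 2)*(x - 1)*(x + 1)*(x + 4)*(x - 3)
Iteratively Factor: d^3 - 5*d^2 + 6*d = (d - 3)*(d^2 - 2*d) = d*(d - 3)*(d - 2)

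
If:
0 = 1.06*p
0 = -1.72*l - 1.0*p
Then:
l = 0.00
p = 0.00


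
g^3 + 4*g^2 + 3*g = g*(g + 1)*(g + 3)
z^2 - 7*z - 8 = (z - 8)*(z + 1)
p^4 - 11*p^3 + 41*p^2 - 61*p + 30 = (p - 5)*(p - 3)*(p - 2)*(p - 1)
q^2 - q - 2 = (q - 2)*(q + 1)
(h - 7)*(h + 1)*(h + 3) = h^3 - 3*h^2 - 25*h - 21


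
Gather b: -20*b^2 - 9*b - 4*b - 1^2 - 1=-20*b^2 - 13*b - 2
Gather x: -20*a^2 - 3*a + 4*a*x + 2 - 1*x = -20*a^2 - 3*a + x*(4*a - 1) + 2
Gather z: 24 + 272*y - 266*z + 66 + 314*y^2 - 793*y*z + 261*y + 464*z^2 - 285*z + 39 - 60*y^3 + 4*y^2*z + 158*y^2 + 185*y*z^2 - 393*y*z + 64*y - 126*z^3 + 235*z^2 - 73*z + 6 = -60*y^3 + 472*y^2 + 597*y - 126*z^3 + z^2*(185*y + 699) + z*(4*y^2 - 1186*y - 624) + 135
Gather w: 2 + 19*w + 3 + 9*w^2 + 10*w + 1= 9*w^2 + 29*w + 6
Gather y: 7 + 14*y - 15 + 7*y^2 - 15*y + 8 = 7*y^2 - y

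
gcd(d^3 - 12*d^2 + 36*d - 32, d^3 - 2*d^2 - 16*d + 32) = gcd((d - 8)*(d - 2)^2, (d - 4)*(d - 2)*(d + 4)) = d - 2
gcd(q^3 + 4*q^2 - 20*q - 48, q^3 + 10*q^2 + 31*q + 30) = q + 2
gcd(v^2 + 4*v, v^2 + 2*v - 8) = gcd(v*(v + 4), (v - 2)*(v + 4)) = v + 4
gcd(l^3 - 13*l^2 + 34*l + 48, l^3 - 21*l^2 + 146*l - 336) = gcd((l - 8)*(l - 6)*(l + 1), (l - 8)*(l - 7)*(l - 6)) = l^2 - 14*l + 48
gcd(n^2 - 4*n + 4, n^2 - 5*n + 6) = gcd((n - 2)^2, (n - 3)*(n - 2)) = n - 2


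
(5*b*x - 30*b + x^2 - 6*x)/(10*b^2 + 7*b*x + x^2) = (x - 6)/(2*b + x)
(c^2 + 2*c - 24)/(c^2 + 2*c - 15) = (c^2 + 2*c - 24)/(c^2 + 2*c - 15)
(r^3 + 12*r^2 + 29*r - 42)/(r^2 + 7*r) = r + 5 - 6/r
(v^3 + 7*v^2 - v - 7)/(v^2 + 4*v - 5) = (v^2 + 8*v + 7)/(v + 5)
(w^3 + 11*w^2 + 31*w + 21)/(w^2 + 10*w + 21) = w + 1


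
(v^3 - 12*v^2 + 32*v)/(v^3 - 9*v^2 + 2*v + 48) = v*(v - 4)/(v^2 - v - 6)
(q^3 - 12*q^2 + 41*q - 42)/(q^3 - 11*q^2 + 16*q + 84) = (q^2 - 5*q + 6)/(q^2 - 4*q - 12)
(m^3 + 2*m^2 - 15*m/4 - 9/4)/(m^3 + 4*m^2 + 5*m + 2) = (4*m^3 + 8*m^2 - 15*m - 9)/(4*(m^3 + 4*m^2 + 5*m + 2))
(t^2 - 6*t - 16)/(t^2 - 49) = (t^2 - 6*t - 16)/(t^2 - 49)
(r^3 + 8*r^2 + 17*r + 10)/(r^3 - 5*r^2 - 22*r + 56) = (r^3 + 8*r^2 + 17*r + 10)/(r^3 - 5*r^2 - 22*r + 56)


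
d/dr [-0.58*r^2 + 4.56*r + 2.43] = 4.56 - 1.16*r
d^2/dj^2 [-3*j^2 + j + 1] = -6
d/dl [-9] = 0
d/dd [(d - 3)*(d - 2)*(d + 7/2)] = 3*d^2 - 3*d - 23/2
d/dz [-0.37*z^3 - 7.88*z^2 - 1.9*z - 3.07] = -1.11*z^2 - 15.76*z - 1.9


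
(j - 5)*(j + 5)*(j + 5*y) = j^3 + 5*j^2*y - 25*j - 125*y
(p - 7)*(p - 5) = p^2 - 12*p + 35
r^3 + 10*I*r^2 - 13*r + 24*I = (r - I)*(r + 3*I)*(r + 8*I)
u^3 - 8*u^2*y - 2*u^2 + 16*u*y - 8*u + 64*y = (u - 4)*(u + 2)*(u - 8*y)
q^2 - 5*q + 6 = (q - 3)*(q - 2)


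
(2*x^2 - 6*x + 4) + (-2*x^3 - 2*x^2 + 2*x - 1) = -2*x^3 - 4*x + 3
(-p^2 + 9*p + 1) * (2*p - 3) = -2*p^3 + 21*p^2 - 25*p - 3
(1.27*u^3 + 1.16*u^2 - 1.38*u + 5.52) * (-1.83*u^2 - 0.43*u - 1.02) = -2.3241*u^5 - 2.6689*u^4 + 0.7312*u^3 - 10.6914*u^2 - 0.966*u - 5.6304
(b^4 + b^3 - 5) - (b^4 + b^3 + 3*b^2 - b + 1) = -3*b^2 + b - 6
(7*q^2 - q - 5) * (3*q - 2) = 21*q^3 - 17*q^2 - 13*q + 10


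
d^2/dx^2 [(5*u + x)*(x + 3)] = 2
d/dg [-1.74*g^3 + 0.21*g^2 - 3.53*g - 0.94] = -5.22*g^2 + 0.42*g - 3.53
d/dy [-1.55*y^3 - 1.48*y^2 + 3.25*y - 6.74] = -4.65*y^2 - 2.96*y + 3.25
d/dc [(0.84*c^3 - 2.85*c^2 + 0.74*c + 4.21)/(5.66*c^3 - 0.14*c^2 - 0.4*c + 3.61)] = (1.77635683940025e-15*c^5 + 16.0134*c^4 - 9.0488*c^3 - 61.145*c^2 - 19.3982*c + 4.3554)/(32.0356*c^6 - 1.5848*c^5 - 4.5084*c^4 + 40.9772*c^3 - 0.8508*c^2 - 2.888*c + 13.0321)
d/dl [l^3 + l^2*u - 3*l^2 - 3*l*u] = 3*l^2 + 2*l*u - 6*l - 3*u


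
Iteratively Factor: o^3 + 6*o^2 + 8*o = (o)*(o^2 + 6*o + 8) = o*(o + 2)*(o + 4)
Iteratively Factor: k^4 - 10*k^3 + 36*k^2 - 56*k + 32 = (k - 2)*(k^3 - 8*k^2 + 20*k - 16) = (k - 2)^2*(k^2 - 6*k + 8) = (k - 4)*(k - 2)^2*(k - 2)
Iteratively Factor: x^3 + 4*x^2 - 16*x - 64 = (x + 4)*(x^2 - 16) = (x + 4)^2*(x - 4)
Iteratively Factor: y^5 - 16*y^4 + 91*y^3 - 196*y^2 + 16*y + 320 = (y - 4)*(y^4 - 12*y^3 + 43*y^2 - 24*y - 80) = (y - 4)*(y + 1)*(y^3 - 13*y^2 + 56*y - 80) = (y - 4)^2*(y + 1)*(y^2 - 9*y + 20) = (y - 4)^3*(y + 1)*(y - 5)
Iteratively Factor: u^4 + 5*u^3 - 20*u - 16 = (u - 2)*(u^3 + 7*u^2 + 14*u + 8) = (u - 2)*(u + 2)*(u^2 + 5*u + 4) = (u - 2)*(u + 2)*(u + 4)*(u + 1)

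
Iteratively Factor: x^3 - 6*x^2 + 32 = (x + 2)*(x^2 - 8*x + 16) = (x - 4)*(x + 2)*(x - 4)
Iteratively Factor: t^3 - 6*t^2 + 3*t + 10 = (t - 2)*(t^2 - 4*t - 5) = (t - 5)*(t - 2)*(t + 1)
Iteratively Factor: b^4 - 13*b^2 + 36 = (b - 2)*(b^3 + 2*b^2 - 9*b - 18) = (b - 3)*(b - 2)*(b^2 + 5*b + 6) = (b - 3)*(b - 2)*(b + 3)*(b + 2)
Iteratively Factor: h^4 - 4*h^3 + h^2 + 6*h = (h + 1)*(h^3 - 5*h^2 + 6*h) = (h - 3)*(h + 1)*(h^2 - 2*h) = h*(h - 3)*(h + 1)*(h - 2)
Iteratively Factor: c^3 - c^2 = (c - 1)*(c^2) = c*(c - 1)*(c)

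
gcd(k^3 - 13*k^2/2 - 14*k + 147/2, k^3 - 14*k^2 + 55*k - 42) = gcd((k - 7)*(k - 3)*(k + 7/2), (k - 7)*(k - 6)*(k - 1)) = k - 7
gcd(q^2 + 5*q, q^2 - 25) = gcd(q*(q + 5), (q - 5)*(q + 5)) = q + 5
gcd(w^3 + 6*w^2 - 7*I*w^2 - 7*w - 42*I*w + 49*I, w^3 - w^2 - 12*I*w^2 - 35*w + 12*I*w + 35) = w^2 + w*(-1 - 7*I) + 7*I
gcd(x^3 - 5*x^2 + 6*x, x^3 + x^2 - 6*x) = x^2 - 2*x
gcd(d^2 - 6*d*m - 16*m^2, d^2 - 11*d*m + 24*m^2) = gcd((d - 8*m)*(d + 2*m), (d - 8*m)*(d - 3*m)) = d - 8*m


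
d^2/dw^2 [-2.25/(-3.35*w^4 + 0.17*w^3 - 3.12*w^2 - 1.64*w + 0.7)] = ((-90.45*w^2 + 2.295*w - 14.04)*(3.35*w^4 - 0.17*w^3 + 3.12*w^2 + 1.64*w - 0.7) + 2.25*(13.4*w^3 - 0.51*w^2 + 6.24*w + 1.64)*(26.8*w^3 - 1.02*w^2 + 12.48*w + 3.28))/(3.35*w^4 - 0.17*w^3 + 3.12*w^2 + 1.64*w - 0.7)^3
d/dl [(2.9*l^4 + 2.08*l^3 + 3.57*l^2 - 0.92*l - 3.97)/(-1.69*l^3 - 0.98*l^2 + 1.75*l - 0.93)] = (-4.901*l^6 - 5.684*l^5 + 19.2199*l^4 - 6.6176*l^3 - 20.5852*l^2 - 14.4214*l + 7.8031)/(2.8561*l^6 + 3.3124*l^5 - 4.9546*l^4 - 0.2866*l^3 + 4.8853*l^2 - 3.255*l + 0.8649)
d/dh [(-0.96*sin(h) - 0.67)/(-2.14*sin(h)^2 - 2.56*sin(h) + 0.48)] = (-2.8676*sin(h) + 1.0272*cos(2*h) - 3.2032)*cos(h)/(2.14*sin(h)^2 + 2.56*sin(h) - 0.48)^2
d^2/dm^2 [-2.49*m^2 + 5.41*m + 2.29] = -4.98000000000000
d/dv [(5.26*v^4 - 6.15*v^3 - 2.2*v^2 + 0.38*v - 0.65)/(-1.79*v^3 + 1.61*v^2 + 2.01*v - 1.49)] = (-9.4154*v^6 + 16.9372*v^5 + 17.8783*v^4 - 54.7122*v^3 + 18.9662*v^2 + 8.649*v + 0.7403)/(3.2041*v^6 - 5.7638*v^5 - 4.6037*v^4 + 11.8064*v^3 - 0.757700000000002*v^2 - 5.9898*v + 2.2201)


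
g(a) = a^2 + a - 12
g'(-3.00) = -5.00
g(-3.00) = -6.00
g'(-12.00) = -23.00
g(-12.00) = 120.00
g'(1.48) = 3.96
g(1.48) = -8.33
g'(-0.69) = -0.38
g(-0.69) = -12.21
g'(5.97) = 12.94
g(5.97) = 29.61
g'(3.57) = 8.14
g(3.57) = 4.31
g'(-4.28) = -7.56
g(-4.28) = 2.04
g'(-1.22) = -1.44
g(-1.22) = -11.73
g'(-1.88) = -2.76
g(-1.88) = -10.35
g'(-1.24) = -1.48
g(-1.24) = -11.70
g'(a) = 2*a + 1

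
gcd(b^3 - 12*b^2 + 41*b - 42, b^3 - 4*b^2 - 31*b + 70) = b^2 - 9*b + 14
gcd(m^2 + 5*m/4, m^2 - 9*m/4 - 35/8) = m + 5/4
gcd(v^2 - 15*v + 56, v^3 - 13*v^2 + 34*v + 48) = v - 8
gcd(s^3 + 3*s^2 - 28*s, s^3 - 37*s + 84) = s^2 + 3*s - 28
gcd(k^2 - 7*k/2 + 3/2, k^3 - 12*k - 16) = 1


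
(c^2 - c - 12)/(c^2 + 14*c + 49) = (c^2 - c - 12)/(c^2 + 14*c + 49)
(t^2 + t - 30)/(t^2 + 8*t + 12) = (t - 5)/(t + 2)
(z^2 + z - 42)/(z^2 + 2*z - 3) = (z^2 + z - 42)/(z^2 + 2*z - 3)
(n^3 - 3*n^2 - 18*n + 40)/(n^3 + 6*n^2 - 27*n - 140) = (n - 2)/(n + 7)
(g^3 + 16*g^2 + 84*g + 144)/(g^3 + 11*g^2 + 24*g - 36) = (g + 4)/(g - 1)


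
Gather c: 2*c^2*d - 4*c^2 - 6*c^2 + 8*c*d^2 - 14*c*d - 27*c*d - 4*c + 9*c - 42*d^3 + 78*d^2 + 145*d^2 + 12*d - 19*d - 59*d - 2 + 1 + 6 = c^2*(2*d - 10) + c*(8*d^2 - 41*d + 5) - 42*d^3 + 223*d^2 - 66*d + 5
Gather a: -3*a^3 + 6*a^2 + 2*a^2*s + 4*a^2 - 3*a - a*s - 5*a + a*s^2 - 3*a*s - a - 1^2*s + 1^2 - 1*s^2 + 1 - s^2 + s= -3*a^3 + a^2*(2*s + 10) + a*(s^2 - 4*s - 9) - 2*s^2 + 2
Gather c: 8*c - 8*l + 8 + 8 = 8*c - 8*l + 16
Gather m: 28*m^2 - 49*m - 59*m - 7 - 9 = 28*m^2 - 108*m - 16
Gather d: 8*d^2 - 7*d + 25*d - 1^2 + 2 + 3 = 8*d^2 + 18*d + 4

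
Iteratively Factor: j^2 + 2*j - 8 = (j + 4)*(j - 2)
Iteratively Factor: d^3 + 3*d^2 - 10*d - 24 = (d + 4)*(d^2 - d - 6) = (d + 2)*(d + 4)*(d - 3)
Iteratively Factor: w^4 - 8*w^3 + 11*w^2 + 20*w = (w - 4)*(w^3 - 4*w^2 - 5*w) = (w - 5)*(w - 4)*(w^2 + w) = (w - 5)*(w - 4)*(w + 1)*(w)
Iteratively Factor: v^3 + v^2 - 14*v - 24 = (v + 2)*(v^2 - v - 12) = (v - 4)*(v + 2)*(v + 3)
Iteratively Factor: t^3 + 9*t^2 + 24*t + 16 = (t + 1)*(t^2 + 8*t + 16) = (t + 1)*(t + 4)*(t + 4)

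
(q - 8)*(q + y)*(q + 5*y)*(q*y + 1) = q^4*y + 6*q^3*y^2 - 8*q^3*y + q^3 + 5*q^2*y^3 - 48*q^2*y^2 + 6*q^2*y - 8*q^2 - 40*q*y^3 + 5*q*y^2 - 48*q*y - 40*y^2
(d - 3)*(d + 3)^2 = d^3 + 3*d^2 - 9*d - 27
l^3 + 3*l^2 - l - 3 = (l - 1)*(l + 1)*(l + 3)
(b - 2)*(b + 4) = b^2 + 2*b - 8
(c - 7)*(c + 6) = c^2 - c - 42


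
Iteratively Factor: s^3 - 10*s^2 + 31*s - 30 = (s - 5)*(s^2 - 5*s + 6) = (s - 5)*(s - 3)*(s - 2)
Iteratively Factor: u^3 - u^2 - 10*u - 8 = (u + 1)*(u^2 - 2*u - 8) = (u - 4)*(u + 1)*(u + 2)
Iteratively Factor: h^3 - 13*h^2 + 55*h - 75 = (h - 5)*(h^2 - 8*h + 15) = (h - 5)*(h - 3)*(h - 5)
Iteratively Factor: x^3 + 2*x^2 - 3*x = (x + 3)*(x^2 - x) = (x - 1)*(x + 3)*(x)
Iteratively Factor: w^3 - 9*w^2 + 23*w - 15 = (w - 3)*(w^2 - 6*w + 5) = (w - 3)*(w - 1)*(w - 5)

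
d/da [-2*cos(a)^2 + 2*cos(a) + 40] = -2*sin(a) + 2*sin(2*a)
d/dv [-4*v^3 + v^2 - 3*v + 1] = -12*v^2 + 2*v - 3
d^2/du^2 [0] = 0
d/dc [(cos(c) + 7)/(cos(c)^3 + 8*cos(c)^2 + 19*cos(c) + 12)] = (227*cos(c) + 29*cos(2*c) + cos(3*c) + 271)*sin(c)/(2*(cos(c)^3 + 8*cos(c)^2 + 19*cos(c) + 12)^2)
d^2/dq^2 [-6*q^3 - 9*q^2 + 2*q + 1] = -36*q - 18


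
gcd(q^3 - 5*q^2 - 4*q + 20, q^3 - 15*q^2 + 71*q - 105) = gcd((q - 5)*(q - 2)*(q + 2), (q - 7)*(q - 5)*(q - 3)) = q - 5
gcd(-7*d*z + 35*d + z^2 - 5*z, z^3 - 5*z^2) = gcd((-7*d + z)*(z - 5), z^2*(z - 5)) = z - 5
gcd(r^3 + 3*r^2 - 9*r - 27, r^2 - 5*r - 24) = r + 3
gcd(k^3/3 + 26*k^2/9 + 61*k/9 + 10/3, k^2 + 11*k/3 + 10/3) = 1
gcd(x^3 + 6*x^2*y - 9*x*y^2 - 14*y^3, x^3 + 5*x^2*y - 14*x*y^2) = x^2 + 5*x*y - 14*y^2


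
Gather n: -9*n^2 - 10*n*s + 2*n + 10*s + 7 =-9*n^2 + n*(2 - 10*s) + 10*s + 7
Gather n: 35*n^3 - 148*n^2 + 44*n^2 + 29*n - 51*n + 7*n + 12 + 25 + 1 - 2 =35*n^3 - 104*n^2 - 15*n + 36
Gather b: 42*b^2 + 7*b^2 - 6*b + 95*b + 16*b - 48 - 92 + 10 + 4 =49*b^2 + 105*b - 126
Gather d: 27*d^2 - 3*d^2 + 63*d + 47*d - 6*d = 24*d^2 + 104*d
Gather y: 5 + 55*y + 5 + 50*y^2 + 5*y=50*y^2 + 60*y + 10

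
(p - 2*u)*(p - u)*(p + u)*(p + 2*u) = p^4 - 5*p^2*u^2 + 4*u^4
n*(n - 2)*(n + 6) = n^3 + 4*n^2 - 12*n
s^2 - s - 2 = (s - 2)*(s + 1)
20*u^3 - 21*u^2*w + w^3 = (-4*u + w)*(-u + w)*(5*u + w)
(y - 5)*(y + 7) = y^2 + 2*y - 35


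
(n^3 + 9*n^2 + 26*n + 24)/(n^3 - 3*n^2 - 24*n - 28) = (n^2 + 7*n + 12)/(n^2 - 5*n - 14)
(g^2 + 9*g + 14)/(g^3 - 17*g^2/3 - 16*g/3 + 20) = 3*(g + 7)/(3*g^2 - 23*g + 30)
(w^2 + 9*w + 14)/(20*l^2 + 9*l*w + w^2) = (w^2 + 9*w + 14)/(20*l^2 + 9*l*w + w^2)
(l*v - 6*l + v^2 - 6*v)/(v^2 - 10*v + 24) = (l + v)/(v - 4)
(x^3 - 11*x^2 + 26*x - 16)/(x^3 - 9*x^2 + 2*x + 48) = (x^2 - 3*x + 2)/(x^2 - x - 6)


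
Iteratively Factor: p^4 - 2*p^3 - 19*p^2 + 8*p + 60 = (p + 3)*(p^3 - 5*p^2 - 4*p + 20) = (p + 2)*(p + 3)*(p^2 - 7*p + 10) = (p - 2)*(p + 2)*(p + 3)*(p - 5)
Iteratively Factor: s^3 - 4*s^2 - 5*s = (s - 5)*(s^2 + s) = (s - 5)*(s + 1)*(s)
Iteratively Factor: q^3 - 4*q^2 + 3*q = (q - 1)*(q^2 - 3*q) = q*(q - 1)*(q - 3)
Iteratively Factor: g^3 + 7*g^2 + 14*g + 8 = (g + 1)*(g^2 + 6*g + 8) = (g + 1)*(g + 4)*(g + 2)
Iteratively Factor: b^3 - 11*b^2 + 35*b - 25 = (b - 5)*(b^2 - 6*b + 5) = (b - 5)^2*(b - 1)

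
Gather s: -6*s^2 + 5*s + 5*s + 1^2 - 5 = -6*s^2 + 10*s - 4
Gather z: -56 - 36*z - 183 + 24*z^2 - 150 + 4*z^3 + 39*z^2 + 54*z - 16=4*z^3 + 63*z^2 + 18*z - 405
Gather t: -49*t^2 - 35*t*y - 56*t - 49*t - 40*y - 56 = -49*t^2 + t*(-35*y - 105) - 40*y - 56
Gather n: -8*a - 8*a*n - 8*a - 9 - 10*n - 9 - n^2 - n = -16*a - n^2 + n*(-8*a - 11) - 18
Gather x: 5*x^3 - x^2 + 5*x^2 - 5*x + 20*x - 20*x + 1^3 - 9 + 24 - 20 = 5*x^3 + 4*x^2 - 5*x - 4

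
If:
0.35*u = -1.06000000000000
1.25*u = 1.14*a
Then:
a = -3.32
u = -3.03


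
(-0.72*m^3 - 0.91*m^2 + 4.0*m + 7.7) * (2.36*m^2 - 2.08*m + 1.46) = -1.6992*m^5 - 0.65*m^4 + 10.2816*m^3 + 8.5234*m^2 - 10.176*m + 11.242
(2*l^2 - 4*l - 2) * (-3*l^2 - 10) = -6*l^4 + 12*l^3 - 14*l^2 + 40*l + 20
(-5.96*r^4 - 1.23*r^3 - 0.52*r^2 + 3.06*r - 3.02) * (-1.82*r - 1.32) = 10.8472*r^5 + 10.1058*r^4 + 2.57*r^3 - 4.8828*r^2 + 1.4572*r + 3.9864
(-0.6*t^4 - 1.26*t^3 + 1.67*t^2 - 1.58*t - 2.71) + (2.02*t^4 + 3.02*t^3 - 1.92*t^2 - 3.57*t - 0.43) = 1.42*t^4 + 1.76*t^3 - 0.25*t^2 - 5.15*t - 3.14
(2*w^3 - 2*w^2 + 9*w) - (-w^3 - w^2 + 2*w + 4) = 3*w^3 - w^2 + 7*w - 4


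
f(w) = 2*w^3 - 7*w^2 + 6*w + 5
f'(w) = 6*w^2 - 14*w + 6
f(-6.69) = -947.27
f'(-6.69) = 368.20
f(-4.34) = -316.38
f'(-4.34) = 179.77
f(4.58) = 77.79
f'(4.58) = 67.74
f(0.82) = 6.32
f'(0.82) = -1.45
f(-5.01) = -452.26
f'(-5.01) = 226.74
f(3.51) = 26.31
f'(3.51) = 30.78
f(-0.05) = 4.68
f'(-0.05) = 6.72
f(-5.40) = -546.45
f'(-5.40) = 256.56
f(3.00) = 14.00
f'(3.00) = 18.00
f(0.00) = 5.00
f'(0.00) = 6.00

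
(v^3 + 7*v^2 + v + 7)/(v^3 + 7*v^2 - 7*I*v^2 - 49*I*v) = (v^2 + 1)/(v*(v - 7*I))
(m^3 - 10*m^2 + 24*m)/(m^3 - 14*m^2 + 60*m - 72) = m*(m - 4)/(m^2 - 8*m + 12)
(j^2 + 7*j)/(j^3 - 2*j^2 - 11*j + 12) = j*(j + 7)/(j^3 - 2*j^2 - 11*j + 12)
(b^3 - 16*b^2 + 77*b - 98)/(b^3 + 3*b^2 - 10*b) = (b^2 - 14*b + 49)/(b*(b + 5))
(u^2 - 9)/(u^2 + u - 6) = (u - 3)/(u - 2)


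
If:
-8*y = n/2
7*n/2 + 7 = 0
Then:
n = -2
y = 1/8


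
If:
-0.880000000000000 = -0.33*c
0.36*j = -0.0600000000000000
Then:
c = 2.67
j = -0.17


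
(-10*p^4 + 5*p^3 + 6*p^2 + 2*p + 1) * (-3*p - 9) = 30*p^5 + 75*p^4 - 63*p^3 - 60*p^2 - 21*p - 9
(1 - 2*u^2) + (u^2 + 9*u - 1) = -u^2 + 9*u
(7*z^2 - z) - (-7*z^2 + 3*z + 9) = 14*z^2 - 4*z - 9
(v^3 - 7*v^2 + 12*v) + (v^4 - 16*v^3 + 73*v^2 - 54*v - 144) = v^4 - 15*v^3 + 66*v^2 - 42*v - 144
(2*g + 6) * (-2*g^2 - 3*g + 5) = -4*g^3 - 18*g^2 - 8*g + 30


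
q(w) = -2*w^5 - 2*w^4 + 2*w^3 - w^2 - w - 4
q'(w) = -10*w^4 - 8*w^3 + 6*w^2 - 2*w - 1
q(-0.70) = -4.62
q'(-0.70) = 3.68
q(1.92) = -74.81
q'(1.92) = -175.24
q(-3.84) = 1106.87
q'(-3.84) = -1626.19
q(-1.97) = 8.02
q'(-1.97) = -63.23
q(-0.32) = -3.86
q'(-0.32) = 0.41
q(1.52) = -27.71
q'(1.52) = -71.65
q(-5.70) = 9521.46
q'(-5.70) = -8869.12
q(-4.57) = 2903.12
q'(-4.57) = -3464.79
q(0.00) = -4.00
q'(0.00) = -1.00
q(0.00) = -4.00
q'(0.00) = -1.00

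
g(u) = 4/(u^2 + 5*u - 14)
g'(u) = 4*(-2*u - 5)/(u^2 + 5*u - 14)^2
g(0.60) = -0.38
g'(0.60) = -0.22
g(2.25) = 1.73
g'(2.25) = -7.11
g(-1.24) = -0.21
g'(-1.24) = -0.03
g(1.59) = -1.14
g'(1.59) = -2.64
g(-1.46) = -0.21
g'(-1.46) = -0.02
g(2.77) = 0.53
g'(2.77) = -0.74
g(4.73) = 0.12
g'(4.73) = -0.06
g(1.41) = -0.81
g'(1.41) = -1.27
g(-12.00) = 0.06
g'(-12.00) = 0.02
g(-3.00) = -0.20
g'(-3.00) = 0.01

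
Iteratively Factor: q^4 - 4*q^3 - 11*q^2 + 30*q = (q + 3)*(q^3 - 7*q^2 + 10*q) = q*(q + 3)*(q^2 - 7*q + 10) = q*(q - 5)*(q + 3)*(q - 2)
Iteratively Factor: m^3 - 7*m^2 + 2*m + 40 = (m - 4)*(m^2 - 3*m - 10) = (m - 4)*(m + 2)*(m - 5)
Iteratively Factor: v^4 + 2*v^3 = (v + 2)*(v^3) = v*(v + 2)*(v^2) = v^2*(v + 2)*(v)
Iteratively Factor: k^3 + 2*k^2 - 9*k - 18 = (k - 3)*(k^2 + 5*k + 6) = (k - 3)*(k + 3)*(k + 2)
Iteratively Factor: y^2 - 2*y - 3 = (y + 1)*(y - 3)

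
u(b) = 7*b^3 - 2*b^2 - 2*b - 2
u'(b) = 21*b^2 - 4*b - 2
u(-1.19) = -14.25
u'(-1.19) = 32.50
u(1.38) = 9.83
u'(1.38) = 32.47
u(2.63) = 106.25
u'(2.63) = 132.73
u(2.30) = 67.99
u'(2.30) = 99.89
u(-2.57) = -128.89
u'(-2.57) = 146.98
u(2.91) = 147.74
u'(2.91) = 164.19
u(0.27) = -2.55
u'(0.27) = -1.55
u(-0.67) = -3.66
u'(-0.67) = 10.11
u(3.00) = 163.00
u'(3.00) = 175.00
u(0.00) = -2.00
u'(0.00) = -2.00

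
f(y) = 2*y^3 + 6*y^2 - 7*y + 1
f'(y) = 6*y^2 + 12*y - 7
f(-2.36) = 24.65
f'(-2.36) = -1.90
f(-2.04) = 23.27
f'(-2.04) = -6.51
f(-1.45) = 17.67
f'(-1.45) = -11.78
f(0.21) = -0.19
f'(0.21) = -4.22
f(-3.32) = 17.19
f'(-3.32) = 19.29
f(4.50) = 273.25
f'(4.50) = 168.50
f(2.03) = 28.25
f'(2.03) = 42.09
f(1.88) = 22.34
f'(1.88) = 36.77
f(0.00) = 1.00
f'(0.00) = -7.00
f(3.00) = 88.00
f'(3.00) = 83.00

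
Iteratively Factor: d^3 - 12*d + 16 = (d - 2)*(d^2 + 2*d - 8) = (d - 2)^2*(d + 4)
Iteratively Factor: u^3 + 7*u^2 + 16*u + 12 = (u + 2)*(u^2 + 5*u + 6) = (u + 2)^2*(u + 3)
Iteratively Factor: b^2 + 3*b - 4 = (b - 1)*(b + 4)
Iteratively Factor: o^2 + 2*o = (o)*(o + 2)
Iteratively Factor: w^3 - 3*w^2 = (w)*(w^2 - 3*w) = w^2*(w - 3)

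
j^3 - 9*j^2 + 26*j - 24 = (j - 4)*(j - 3)*(j - 2)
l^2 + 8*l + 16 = (l + 4)^2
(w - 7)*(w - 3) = w^2 - 10*w + 21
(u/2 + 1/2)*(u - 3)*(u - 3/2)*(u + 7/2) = u^4/2 - 49*u^2/8 + 9*u/4 + 63/8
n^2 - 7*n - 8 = (n - 8)*(n + 1)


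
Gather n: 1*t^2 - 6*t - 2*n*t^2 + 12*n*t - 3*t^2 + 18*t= n*(-2*t^2 + 12*t) - 2*t^2 + 12*t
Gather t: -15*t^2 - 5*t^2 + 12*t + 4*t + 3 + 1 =-20*t^2 + 16*t + 4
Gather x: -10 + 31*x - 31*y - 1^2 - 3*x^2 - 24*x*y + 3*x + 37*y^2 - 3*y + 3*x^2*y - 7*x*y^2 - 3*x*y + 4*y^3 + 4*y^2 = x^2*(3*y - 3) + x*(-7*y^2 - 27*y + 34) + 4*y^3 + 41*y^2 - 34*y - 11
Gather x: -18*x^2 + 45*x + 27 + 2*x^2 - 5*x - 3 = -16*x^2 + 40*x + 24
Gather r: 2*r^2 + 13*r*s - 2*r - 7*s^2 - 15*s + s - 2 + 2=2*r^2 + r*(13*s - 2) - 7*s^2 - 14*s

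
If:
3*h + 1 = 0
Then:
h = -1/3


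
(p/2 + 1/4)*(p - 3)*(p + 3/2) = p^3/2 - p^2/2 - 21*p/8 - 9/8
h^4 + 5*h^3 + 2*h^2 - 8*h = h*(h - 1)*(h + 2)*(h + 4)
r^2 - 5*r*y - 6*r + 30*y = (r - 6)*(r - 5*y)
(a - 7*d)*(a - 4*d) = a^2 - 11*a*d + 28*d^2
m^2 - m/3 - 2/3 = (m - 1)*(m + 2/3)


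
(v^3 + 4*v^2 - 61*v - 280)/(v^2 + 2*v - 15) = (v^2 - v - 56)/(v - 3)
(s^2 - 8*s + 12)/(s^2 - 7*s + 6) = (s - 2)/(s - 1)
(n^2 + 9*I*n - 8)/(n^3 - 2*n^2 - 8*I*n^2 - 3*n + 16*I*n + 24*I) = (n^2 + 9*I*n - 8)/(n^3 + n^2*(-2 - 8*I) + n*(-3 + 16*I) + 24*I)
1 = 1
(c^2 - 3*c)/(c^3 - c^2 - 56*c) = (3 - c)/(-c^2 + c + 56)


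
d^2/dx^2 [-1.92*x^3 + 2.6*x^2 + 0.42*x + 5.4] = 5.2 - 11.52*x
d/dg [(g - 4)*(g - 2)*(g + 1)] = 3*g^2 - 10*g + 2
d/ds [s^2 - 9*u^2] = 2*s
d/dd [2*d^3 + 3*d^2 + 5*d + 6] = 6*d^2 + 6*d + 5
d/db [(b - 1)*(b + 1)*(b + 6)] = 3*b^2 + 12*b - 1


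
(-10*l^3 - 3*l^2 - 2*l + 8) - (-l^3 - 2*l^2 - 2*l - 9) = -9*l^3 - l^2 + 17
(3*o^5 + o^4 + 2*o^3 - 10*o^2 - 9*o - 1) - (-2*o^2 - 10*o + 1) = 3*o^5 + o^4 + 2*o^3 - 8*o^2 + o - 2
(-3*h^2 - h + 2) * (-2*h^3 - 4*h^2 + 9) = 6*h^5 + 14*h^4 - 35*h^2 - 9*h + 18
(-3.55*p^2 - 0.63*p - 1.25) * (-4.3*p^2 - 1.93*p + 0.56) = 15.265*p^4 + 9.5605*p^3 + 4.6029*p^2 + 2.0597*p - 0.7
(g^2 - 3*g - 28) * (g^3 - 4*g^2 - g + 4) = g^5 - 7*g^4 - 17*g^3 + 119*g^2 + 16*g - 112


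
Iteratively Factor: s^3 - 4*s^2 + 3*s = (s - 1)*(s^2 - 3*s) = (s - 3)*(s - 1)*(s)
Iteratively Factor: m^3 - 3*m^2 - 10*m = (m + 2)*(m^2 - 5*m) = (m - 5)*(m + 2)*(m)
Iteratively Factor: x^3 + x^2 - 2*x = (x + 2)*(x^2 - x) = (x - 1)*(x + 2)*(x)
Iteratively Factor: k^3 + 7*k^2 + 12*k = (k + 3)*(k^2 + 4*k) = k*(k + 3)*(k + 4)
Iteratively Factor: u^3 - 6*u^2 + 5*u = (u - 1)*(u^2 - 5*u) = (u - 5)*(u - 1)*(u)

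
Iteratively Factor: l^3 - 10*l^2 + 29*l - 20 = (l - 5)*(l^2 - 5*l + 4) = (l - 5)*(l - 1)*(l - 4)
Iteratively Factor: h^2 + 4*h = (h + 4)*(h)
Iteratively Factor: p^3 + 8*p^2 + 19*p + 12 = (p + 3)*(p^2 + 5*p + 4) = (p + 1)*(p + 3)*(p + 4)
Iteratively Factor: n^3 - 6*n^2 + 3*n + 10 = (n + 1)*(n^2 - 7*n + 10) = (n - 2)*(n + 1)*(n - 5)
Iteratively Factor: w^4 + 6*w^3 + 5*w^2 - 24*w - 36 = (w + 2)*(w^3 + 4*w^2 - 3*w - 18) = (w + 2)*(w + 3)*(w^2 + w - 6) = (w - 2)*(w + 2)*(w + 3)*(w + 3)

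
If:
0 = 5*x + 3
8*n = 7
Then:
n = 7/8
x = -3/5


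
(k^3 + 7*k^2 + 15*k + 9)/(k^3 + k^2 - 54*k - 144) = (k^2 + 4*k + 3)/(k^2 - 2*k - 48)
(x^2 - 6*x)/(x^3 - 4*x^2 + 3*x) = (x - 6)/(x^2 - 4*x + 3)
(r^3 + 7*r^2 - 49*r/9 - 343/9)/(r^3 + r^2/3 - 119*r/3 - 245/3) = (3*r^2 + 14*r - 49)/(3*(r^2 - 2*r - 35))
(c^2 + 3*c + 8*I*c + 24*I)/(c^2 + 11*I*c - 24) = (c + 3)/(c + 3*I)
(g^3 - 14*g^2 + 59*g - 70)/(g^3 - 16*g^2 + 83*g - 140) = (g - 2)/(g - 4)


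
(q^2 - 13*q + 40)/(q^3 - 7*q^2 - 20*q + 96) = (q - 5)/(q^2 + q - 12)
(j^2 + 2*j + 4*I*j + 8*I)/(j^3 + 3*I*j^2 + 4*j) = (j + 2)/(j*(j - I))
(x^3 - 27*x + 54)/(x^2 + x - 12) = (x^2 + 3*x - 18)/(x + 4)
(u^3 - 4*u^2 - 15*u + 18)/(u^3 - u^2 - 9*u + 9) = (u - 6)/(u - 3)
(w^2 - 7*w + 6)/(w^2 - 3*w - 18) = (w - 1)/(w + 3)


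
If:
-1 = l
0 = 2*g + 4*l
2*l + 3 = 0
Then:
No Solution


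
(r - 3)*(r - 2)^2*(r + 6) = r^4 - r^3 - 26*r^2 + 84*r - 72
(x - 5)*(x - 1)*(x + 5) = x^3 - x^2 - 25*x + 25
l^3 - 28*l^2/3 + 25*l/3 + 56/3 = (l - 8)*(l - 7/3)*(l + 1)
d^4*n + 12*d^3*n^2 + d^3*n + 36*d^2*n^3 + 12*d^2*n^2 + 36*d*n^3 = d*(d + 6*n)^2*(d*n + n)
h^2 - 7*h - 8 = (h - 8)*(h + 1)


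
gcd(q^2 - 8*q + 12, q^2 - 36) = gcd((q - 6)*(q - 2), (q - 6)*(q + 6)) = q - 6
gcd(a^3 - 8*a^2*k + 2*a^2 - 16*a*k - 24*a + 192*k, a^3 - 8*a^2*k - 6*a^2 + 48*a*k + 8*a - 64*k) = a^2 - 8*a*k - 4*a + 32*k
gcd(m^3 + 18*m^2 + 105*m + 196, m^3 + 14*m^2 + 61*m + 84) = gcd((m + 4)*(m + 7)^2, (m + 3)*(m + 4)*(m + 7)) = m^2 + 11*m + 28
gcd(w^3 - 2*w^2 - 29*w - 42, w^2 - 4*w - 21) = w^2 - 4*w - 21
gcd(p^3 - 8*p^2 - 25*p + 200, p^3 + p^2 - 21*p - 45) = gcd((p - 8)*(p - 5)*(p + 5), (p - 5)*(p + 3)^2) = p - 5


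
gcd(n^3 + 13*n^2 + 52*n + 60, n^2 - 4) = n + 2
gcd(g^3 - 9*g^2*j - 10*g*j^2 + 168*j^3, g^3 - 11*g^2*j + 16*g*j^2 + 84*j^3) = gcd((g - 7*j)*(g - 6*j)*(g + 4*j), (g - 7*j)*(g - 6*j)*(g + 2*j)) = g^2 - 13*g*j + 42*j^2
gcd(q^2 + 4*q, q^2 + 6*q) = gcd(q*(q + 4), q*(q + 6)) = q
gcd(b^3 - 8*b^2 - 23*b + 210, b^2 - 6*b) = b - 6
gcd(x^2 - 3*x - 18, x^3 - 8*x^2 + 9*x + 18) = x - 6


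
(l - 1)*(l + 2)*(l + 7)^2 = l^4 + 15*l^3 + 61*l^2 + 21*l - 98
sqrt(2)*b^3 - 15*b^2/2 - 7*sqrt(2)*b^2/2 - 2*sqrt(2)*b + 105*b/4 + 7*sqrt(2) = (b - 7/2)*(b - 4*sqrt(2))*(sqrt(2)*b + 1/2)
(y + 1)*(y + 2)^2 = y^3 + 5*y^2 + 8*y + 4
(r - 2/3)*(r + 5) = r^2 + 13*r/3 - 10/3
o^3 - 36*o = o*(o - 6)*(o + 6)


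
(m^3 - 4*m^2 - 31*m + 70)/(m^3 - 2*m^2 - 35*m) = (m - 2)/m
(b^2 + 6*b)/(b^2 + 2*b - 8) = b*(b + 6)/(b^2 + 2*b - 8)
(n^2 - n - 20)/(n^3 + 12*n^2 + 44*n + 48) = (n - 5)/(n^2 + 8*n + 12)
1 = 1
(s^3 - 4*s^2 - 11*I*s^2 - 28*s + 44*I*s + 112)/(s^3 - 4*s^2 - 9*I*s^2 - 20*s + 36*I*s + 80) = (s - 7*I)/(s - 5*I)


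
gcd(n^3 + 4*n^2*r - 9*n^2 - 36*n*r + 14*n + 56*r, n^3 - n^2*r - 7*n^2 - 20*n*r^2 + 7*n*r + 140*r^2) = n^2 + 4*n*r - 7*n - 28*r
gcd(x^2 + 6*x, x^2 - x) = x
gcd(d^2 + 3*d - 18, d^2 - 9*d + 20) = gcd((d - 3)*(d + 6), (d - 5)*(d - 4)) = 1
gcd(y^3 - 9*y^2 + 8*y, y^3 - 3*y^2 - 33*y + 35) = y - 1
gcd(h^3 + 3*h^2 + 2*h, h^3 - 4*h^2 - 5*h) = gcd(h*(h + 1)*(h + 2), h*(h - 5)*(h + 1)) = h^2 + h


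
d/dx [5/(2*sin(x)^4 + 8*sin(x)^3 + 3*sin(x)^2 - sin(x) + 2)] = 5*(-8*sin(x)^3 - 24*sin(x)^2 - 6*sin(x) + 1)*cos(x)/(2*sin(x)^4 + 8*sin(x)^3 + 3*sin(x)^2 - sin(x) + 2)^2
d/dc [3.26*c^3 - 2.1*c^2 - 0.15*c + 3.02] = 9.78*c^2 - 4.2*c - 0.15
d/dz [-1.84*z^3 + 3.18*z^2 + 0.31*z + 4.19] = -5.52*z^2 + 6.36*z + 0.31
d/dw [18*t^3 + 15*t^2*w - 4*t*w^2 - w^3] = 15*t^2 - 8*t*w - 3*w^2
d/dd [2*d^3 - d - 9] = 6*d^2 - 1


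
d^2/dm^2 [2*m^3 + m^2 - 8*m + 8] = 12*m + 2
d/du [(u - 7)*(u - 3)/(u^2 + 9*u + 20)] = (19*u^2 - 2*u - 389)/(u^4 + 18*u^3 + 121*u^2 + 360*u + 400)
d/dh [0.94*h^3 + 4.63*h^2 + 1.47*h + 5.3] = 2.82*h^2 + 9.26*h + 1.47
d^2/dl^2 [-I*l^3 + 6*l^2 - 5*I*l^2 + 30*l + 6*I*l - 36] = -6*I*l + 12 - 10*I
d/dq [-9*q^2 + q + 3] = 1 - 18*q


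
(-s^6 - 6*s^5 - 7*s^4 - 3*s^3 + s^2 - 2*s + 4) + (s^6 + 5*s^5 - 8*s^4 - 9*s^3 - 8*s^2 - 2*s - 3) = -s^5 - 15*s^4 - 12*s^3 - 7*s^2 - 4*s + 1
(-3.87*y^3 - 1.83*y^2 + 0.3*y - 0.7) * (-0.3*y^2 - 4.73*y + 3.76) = 1.161*y^5 + 18.8541*y^4 - 5.9853*y^3 - 8.0898*y^2 + 4.439*y - 2.632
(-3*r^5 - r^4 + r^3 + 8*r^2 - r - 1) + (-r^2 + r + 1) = -3*r^5 - r^4 + r^3 + 7*r^2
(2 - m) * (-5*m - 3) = 5*m^2 - 7*m - 6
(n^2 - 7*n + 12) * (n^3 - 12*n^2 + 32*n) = n^5 - 19*n^4 + 128*n^3 - 368*n^2 + 384*n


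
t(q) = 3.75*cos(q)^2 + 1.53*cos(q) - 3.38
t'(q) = -7.5*sin(q)*cos(q) - 1.53*sin(q)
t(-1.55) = -3.35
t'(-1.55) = 1.69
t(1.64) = -3.47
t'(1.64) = -1.01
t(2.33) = -2.66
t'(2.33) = 2.64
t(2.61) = -1.91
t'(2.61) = 2.50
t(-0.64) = 0.26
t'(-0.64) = 4.51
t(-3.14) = -1.16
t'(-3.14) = -0.01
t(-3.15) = -1.16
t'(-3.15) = 0.05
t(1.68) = -3.50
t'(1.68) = -0.71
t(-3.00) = -1.22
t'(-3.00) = -0.83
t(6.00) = 1.55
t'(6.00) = 2.44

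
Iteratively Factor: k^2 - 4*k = (k)*(k - 4)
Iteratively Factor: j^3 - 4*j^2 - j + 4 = (j + 1)*(j^2 - 5*j + 4) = (j - 1)*(j + 1)*(j - 4)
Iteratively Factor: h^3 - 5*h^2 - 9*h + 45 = (h - 3)*(h^2 - 2*h - 15) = (h - 3)*(h + 3)*(h - 5)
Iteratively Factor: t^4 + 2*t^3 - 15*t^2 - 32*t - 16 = (t + 4)*(t^3 - 2*t^2 - 7*t - 4) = (t - 4)*(t + 4)*(t^2 + 2*t + 1) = (t - 4)*(t + 1)*(t + 4)*(t + 1)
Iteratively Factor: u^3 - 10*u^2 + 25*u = (u - 5)*(u^2 - 5*u) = (u - 5)^2*(u)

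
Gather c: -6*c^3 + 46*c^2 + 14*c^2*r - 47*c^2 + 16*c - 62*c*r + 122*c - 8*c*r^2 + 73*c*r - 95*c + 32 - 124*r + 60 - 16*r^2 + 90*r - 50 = -6*c^3 + c^2*(14*r - 1) + c*(-8*r^2 + 11*r + 43) - 16*r^2 - 34*r + 42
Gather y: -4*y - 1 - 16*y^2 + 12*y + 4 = -16*y^2 + 8*y + 3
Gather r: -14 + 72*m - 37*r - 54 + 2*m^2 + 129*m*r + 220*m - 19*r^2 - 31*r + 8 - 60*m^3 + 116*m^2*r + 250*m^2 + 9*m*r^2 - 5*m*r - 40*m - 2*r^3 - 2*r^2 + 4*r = -60*m^3 + 252*m^2 + 252*m - 2*r^3 + r^2*(9*m - 21) + r*(116*m^2 + 124*m - 64) - 60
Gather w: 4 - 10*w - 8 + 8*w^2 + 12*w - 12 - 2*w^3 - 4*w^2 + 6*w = -2*w^3 + 4*w^2 + 8*w - 16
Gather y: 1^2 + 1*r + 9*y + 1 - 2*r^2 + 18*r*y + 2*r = -2*r^2 + 3*r + y*(18*r + 9) + 2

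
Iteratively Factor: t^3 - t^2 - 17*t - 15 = (t + 3)*(t^2 - 4*t - 5) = (t - 5)*(t + 3)*(t + 1)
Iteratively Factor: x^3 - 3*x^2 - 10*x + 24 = (x - 4)*(x^2 + x - 6) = (x - 4)*(x + 3)*(x - 2)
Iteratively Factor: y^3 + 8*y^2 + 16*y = (y + 4)*(y^2 + 4*y) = (y + 4)^2*(y)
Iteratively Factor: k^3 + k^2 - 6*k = (k - 2)*(k^2 + 3*k) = (k - 2)*(k + 3)*(k)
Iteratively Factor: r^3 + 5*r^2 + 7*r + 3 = (r + 3)*(r^2 + 2*r + 1) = (r + 1)*(r + 3)*(r + 1)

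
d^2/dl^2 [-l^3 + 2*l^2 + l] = 4 - 6*l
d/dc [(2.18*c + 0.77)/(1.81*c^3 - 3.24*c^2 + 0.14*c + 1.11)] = (-7.8916*c^3 + 2.8821*c^2 + 4.9896*c + 2.312)/(3.2761*c^6 - 11.7288*c^5 + 11.0044*c^4 + 3.111*c^3 - 7.1732*c^2 + 0.3108*c + 1.2321)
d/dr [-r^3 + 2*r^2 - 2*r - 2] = -3*r^2 + 4*r - 2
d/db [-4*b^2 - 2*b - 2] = -8*b - 2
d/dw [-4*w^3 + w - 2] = 1 - 12*w^2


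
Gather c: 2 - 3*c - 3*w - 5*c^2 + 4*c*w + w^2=-5*c^2 + c*(4*w - 3) + w^2 - 3*w + 2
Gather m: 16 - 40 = -24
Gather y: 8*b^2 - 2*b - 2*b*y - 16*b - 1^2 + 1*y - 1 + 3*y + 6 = 8*b^2 - 18*b + y*(4 - 2*b) + 4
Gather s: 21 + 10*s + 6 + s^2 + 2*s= s^2 + 12*s + 27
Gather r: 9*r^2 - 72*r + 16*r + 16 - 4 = 9*r^2 - 56*r + 12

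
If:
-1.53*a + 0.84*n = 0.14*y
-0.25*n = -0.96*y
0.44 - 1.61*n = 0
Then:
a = 0.14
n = 0.27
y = 0.07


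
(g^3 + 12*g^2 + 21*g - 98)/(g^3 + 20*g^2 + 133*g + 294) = (g - 2)/(g + 6)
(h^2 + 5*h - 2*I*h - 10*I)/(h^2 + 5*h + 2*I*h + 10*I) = (h - 2*I)/(h + 2*I)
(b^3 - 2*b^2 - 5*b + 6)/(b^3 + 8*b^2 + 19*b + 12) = (b^3 - 2*b^2 - 5*b + 6)/(b^3 + 8*b^2 + 19*b + 12)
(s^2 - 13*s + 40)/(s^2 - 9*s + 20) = (s - 8)/(s - 4)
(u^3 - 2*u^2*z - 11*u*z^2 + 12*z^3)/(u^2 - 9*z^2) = (-u^2 + 5*u*z - 4*z^2)/(-u + 3*z)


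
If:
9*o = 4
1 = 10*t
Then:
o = 4/9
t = 1/10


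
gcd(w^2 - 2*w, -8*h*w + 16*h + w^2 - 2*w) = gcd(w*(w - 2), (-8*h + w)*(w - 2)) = w - 2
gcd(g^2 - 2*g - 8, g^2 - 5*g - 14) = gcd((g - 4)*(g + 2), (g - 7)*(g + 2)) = g + 2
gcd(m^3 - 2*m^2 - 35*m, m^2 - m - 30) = m + 5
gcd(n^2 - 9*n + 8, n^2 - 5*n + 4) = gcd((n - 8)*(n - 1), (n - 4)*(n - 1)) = n - 1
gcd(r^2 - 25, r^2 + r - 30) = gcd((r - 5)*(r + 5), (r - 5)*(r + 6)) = r - 5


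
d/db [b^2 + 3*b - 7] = 2*b + 3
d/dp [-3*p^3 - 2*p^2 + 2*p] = -9*p^2 - 4*p + 2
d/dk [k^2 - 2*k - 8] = 2*k - 2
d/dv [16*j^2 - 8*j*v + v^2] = -8*j + 2*v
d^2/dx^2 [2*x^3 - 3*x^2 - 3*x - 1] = 12*x - 6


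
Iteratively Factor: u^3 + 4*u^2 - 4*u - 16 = (u + 2)*(u^2 + 2*u - 8) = (u + 2)*(u + 4)*(u - 2)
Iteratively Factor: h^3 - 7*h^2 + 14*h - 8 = (h - 1)*(h^2 - 6*h + 8) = (h - 4)*(h - 1)*(h - 2)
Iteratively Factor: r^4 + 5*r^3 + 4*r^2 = (r + 1)*(r^3 + 4*r^2) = r*(r + 1)*(r^2 + 4*r) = r^2*(r + 1)*(r + 4)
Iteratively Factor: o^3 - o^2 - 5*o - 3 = (o + 1)*(o^2 - 2*o - 3) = (o - 3)*(o + 1)*(o + 1)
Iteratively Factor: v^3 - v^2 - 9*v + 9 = (v + 3)*(v^2 - 4*v + 3) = (v - 3)*(v + 3)*(v - 1)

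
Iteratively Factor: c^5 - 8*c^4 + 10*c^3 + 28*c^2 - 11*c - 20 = (c + 1)*(c^4 - 9*c^3 + 19*c^2 + 9*c - 20) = (c - 1)*(c + 1)*(c^3 - 8*c^2 + 11*c + 20) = (c - 1)*(c + 1)^2*(c^2 - 9*c + 20) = (c - 5)*(c - 1)*(c + 1)^2*(c - 4)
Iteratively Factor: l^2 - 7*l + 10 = (l - 5)*(l - 2)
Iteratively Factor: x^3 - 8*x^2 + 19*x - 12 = (x - 3)*(x^2 - 5*x + 4) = (x - 3)*(x - 1)*(x - 4)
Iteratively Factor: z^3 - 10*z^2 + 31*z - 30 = (z - 2)*(z^2 - 8*z + 15) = (z - 3)*(z - 2)*(z - 5)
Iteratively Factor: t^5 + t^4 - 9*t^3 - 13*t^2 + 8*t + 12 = (t + 1)*(t^4 - 9*t^2 - 4*t + 12) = (t + 1)*(t + 2)*(t^3 - 2*t^2 - 5*t + 6) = (t + 1)*(t + 2)^2*(t^2 - 4*t + 3) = (t - 1)*(t + 1)*(t + 2)^2*(t - 3)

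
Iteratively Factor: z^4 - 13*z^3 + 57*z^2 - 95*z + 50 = (z - 5)*(z^3 - 8*z^2 + 17*z - 10) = (z - 5)*(z - 1)*(z^2 - 7*z + 10) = (z - 5)^2*(z - 1)*(z - 2)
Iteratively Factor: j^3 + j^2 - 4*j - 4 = (j + 1)*(j^2 - 4) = (j - 2)*(j + 1)*(j + 2)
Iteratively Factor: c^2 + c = (c + 1)*(c)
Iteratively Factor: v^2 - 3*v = (v)*(v - 3)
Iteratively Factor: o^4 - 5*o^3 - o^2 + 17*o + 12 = (o - 4)*(o^3 - o^2 - 5*o - 3) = (o - 4)*(o - 3)*(o^2 + 2*o + 1) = (o - 4)*(o - 3)*(o + 1)*(o + 1)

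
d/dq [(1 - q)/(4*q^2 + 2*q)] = (q^2 - 2*q - 1/2)/(q^2*(4*q^2 + 4*q + 1))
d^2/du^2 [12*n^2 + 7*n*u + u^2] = 2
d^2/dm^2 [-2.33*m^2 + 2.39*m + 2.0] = -4.66000000000000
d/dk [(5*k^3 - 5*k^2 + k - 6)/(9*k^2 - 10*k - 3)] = (45*k^4 - 100*k^3 - 4*k^2 + 138*k - 63)/(81*k^4 - 180*k^3 + 46*k^2 + 60*k + 9)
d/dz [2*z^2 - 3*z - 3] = 4*z - 3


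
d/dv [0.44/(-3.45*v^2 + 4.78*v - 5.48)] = (3.036*v - 2.1032)/(3.45*v^2 - 4.78*v + 5.48)^2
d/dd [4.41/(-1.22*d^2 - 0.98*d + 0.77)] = (10.7604*d + 4.3218)/(1.22*d^2 + 0.98*d - 0.77)^2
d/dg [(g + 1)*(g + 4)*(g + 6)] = 3*g^2 + 22*g + 34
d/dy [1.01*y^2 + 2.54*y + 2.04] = 2.02*y + 2.54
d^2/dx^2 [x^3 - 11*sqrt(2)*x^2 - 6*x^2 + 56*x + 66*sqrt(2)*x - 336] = 6*x - 22*sqrt(2) - 12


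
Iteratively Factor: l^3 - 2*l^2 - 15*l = (l + 3)*(l^2 - 5*l) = (l - 5)*(l + 3)*(l)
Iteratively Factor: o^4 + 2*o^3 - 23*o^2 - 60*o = (o - 5)*(o^3 + 7*o^2 + 12*o) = (o - 5)*(o + 4)*(o^2 + 3*o) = o*(o - 5)*(o + 4)*(o + 3)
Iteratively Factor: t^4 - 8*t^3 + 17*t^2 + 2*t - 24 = (t - 4)*(t^3 - 4*t^2 + t + 6) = (t - 4)*(t - 3)*(t^2 - t - 2) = (t - 4)*(t - 3)*(t - 2)*(t + 1)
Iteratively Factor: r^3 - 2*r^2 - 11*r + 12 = (r - 1)*(r^2 - r - 12) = (r - 1)*(r + 3)*(r - 4)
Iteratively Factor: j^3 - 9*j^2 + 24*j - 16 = (j - 4)*(j^2 - 5*j + 4) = (j - 4)^2*(j - 1)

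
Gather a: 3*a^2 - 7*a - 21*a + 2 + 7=3*a^2 - 28*a + 9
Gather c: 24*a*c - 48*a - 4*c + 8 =-48*a + c*(24*a - 4) + 8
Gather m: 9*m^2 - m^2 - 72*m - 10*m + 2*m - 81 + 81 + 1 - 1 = 8*m^2 - 80*m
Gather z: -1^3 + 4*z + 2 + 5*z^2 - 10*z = 5*z^2 - 6*z + 1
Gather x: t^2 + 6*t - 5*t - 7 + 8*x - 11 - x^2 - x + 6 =t^2 + t - x^2 + 7*x - 12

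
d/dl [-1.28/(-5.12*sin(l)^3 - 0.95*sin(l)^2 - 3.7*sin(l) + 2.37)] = (-2.432*sin(l) + 9.8304*cos(2*l) - 14.5664)*cos(l)/(5.12*sin(l)^3 + 0.95*sin(l)^2 + 3.7*sin(l) - 2.37)^2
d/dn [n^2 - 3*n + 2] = 2*n - 3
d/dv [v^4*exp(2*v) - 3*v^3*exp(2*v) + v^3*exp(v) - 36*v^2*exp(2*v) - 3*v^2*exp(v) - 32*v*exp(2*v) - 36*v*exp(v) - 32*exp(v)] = (2*v^4*exp(v) - 2*v^3*exp(v) + v^3 - 81*v^2*exp(v) - 136*v*exp(v) - 42*v - 32*exp(v) - 68)*exp(v)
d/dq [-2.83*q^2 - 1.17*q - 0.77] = -5.66*q - 1.17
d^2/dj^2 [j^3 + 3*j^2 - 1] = 6*j + 6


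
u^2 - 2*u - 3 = (u - 3)*(u + 1)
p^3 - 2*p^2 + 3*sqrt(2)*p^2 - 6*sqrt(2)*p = p*(p - 2)*(p + 3*sqrt(2))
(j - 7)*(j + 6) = j^2 - j - 42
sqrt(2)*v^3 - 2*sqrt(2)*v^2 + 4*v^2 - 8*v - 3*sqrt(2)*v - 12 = (v - 3)*(v + 2*sqrt(2))*(sqrt(2)*v + sqrt(2))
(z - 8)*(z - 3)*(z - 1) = z^3 - 12*z^2 + 35*z - 24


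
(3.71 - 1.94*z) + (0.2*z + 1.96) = 5.67 - 1.74*z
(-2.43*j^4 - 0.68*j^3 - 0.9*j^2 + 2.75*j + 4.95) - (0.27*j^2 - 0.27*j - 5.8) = -2.43*j^4 - 0.68*j^3 - 1.17*j^2 + 3.02*j + 10.75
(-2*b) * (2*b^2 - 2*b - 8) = -4*b^3 + 4*b^2 + 16*b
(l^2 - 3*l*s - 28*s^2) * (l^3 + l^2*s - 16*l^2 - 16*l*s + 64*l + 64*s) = l^5 - 2*l^4*s - 16*l^4 - 31*l^3*s^2 + 32*l^3*s + 64*l^3 - 28*l^2*s^3 + 496*l^2*s^2 - 128*l^2*s + 448*l*s^3 - 1984*l*s^2 - 1792*s^3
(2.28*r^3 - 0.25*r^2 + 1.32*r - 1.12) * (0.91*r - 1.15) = 2.0748*r^4 - 2.8495*r^3 + 1.4887*r^2 - 2.5372*r + 1.288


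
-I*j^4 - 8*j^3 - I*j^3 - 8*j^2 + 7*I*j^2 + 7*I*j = j*(j - 7*I)*(j - I)*(-I*j - I)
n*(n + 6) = n^2 + 6*n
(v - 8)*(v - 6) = v^2 - 14*v + 48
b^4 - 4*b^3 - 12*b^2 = b^2*(b - 6)*(b + 2)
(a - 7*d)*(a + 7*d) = a^2 - 49*d^2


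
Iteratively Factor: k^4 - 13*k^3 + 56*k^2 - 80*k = (k - 4)*(k^3 - 9*k^2 + 20*k) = (k - 4)^2*(k^2 - 5*k) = (k - 5)*(k - 4)^2*(k)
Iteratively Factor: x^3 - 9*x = (x + 3)*(x^2 - 3*x) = x*(x + 3)*(x - 3)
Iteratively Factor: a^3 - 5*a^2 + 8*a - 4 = (a - 2)*(a^2 - 3*a + 2) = (a - 2)*(a - 1)*(a - 2)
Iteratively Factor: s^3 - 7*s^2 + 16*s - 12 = (s - 3)*(s^2 - 4*s + 4) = (s - 3)*(s - 2)*(s - 2)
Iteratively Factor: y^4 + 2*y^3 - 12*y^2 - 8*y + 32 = (y - 2)*(y^3 + 4*y^2 - 4*y - 16) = (y - 2)^2*(y^2 + 6*y + 8) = (y - 2)^2*(y + 4)*(y + 2)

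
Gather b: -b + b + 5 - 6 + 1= 0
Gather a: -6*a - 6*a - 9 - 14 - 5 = -12*a - 28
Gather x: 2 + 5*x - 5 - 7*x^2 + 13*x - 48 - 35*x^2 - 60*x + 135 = -42*x^2 - 42*x + 84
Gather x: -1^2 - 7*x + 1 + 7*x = 0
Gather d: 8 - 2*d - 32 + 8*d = 6*d - 24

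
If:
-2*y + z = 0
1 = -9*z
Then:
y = -1/18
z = -1/9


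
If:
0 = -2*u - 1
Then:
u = -1/2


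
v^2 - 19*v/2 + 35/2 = (v - 7)*(v - 5/2)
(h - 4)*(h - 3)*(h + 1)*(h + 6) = h^4 - 31*h^2 + 42*h + 72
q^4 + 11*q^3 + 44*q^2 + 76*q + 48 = (q + 2)^2*(q + 3)*(q + 4)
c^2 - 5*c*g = c*(c - 5*g)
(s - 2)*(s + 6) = s^2 + 4*s - 12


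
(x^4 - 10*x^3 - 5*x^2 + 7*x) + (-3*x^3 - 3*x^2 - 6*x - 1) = x^4 - 13*x^3 - 8*x^2 + x - 1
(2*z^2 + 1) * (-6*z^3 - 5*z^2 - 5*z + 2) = -12*z^5 - 10*z^4 - 16*z^3 - z^2 - 5*z + 2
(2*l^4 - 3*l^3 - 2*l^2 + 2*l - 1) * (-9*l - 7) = -18*l^5 + 13*l^4 + 39*l^3 - 4*l^2 - 5*l + 7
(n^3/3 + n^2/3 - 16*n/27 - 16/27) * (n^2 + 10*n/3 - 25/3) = n^5/3 + 13*n^4/9 - 61*n^3/27 - 433*n^2/81 + 80*n/27 + 400/81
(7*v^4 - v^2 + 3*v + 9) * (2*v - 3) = 14*v^5 - 21*v^4 - 2*v^3 + 9*v^2 + 9*v - 27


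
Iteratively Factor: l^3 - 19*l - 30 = (l - 5)*(l^2 + 5*l + 6) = (l - 5)*(l + 2)*(l + 3)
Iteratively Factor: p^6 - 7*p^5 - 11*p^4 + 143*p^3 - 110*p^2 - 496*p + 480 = (p - 3)*(p^5 - 4*p^4 - 23*p^3 + 74*p^2 + 112*p - 160) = (p - 5)*(p - 3)*(p^4 + p^3 - 18*p^2 - 16*p + 32) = (p - 5)*(p - 3)*(p - 1)*(p^3 + 2*p^2 - 16*p - 32) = (p - 5)*(p - 4)*(p - 3)*(p - 1)*(p^2 + 6*p + 8) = (p - 5)*(p - 4)*(p - 3)*(p - 1)*(p + 4)*(p + 2)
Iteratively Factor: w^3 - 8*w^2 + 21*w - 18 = (w - 3)*(w^2 - 5*w + 6) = (w - 3)^2*(w - 2)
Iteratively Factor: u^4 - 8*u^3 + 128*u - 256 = (u - 4)*(u^3 - 4*u^2 - 16*u + 64) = (u - 4)^2*(u^2 - 16) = (u - 4)^2*(u + 4)*(u - 4)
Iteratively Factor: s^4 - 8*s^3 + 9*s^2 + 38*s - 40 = (s + 2)*(s^3 - 10*s^2 + 29*s - 20) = (s - 5)*(s + 2)*(s^2 - 5*s + 4) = (s - 5)*(s - 4)*(s + 2)*(s - 1)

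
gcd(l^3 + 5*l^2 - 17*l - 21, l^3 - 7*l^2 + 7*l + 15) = l^2 - 2*l - 3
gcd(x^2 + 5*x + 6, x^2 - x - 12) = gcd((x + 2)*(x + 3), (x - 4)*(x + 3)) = x + 3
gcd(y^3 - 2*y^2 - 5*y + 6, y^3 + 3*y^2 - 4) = y^2 + y - 2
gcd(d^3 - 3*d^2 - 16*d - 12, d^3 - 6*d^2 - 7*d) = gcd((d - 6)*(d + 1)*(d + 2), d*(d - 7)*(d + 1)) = d + 1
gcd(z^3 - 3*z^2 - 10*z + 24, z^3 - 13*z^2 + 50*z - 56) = z^2 - 6*z + 8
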